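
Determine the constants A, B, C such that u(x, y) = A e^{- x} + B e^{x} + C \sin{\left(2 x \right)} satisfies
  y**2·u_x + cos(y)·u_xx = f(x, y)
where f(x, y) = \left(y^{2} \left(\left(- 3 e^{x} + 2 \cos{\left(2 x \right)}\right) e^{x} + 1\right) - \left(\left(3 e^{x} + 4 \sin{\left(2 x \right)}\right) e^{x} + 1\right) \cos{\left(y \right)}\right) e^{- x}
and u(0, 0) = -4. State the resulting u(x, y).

Answer: u(x, y) = - 3 e^{x} + \sin{\left(2 x \right)} - e^{- x}

Derivation:
Substitute the ansatz u = A e^{- x} + B e^{x} + C \sin{\left(2 x \right)} into the left-hand side.
Derivatives of the ansatz:
  u_x = - A e^{- x} + B e^{x} + 2 C \cos{\left(2 x \right)}
  u_xx = A e^{- x} + B e^{x} - 4 C \sin{\left(2 x \right)}
Term by term:
  y**2·u_x = - A y^{2} e^{- x} + B y^{2} e^{x} + 2 C y^{2} \cos{\left(2 x \right)}
  cos(y)·u_xx = A e^{- x} \cos{\left(y \right)} + B e^{x} \cos{\left(y \right)} - 4 C \sin{\left(2 x \right)} \cos{\left(y \right)}
So the left-hand side equals
  - A y^{2} e^{- x} + A e^{- x} \cos{\left(y \right)} + B y^{2} e^{x} + B e^{x} \cos{\left(y \right)} + 2 C y^{2} \cos{\left(2 x \right)} - 4 C \sin{\left(2 x \right)} \cos{\left(y \right)}
This must equal f(x, y) identically; expanded, f = - 3 y^{2} e^{x} + 2 y^{2} \cos{\left(2 x \right)} + y^{2} e^{- x} - 3 e^{x} \cos{\left(y \right)} - 4 \sin{\left(2 x \right)} \cos{\left(y \right)} - e^{- x} \cos{\left(y \right)}.
Matching coefficients of the independent functions:
  [y^{2} e^{- x}]:  - A = 1
  [y^{2} e^{x}, e^{x} \cos{\left(y \right)}]:  B = -3
  [y^{2} \cos{\left(2 x \right)}]:  2 C = 2
  [e^{- x} \cos{\left(y \right)}]:  A = -1
  [\sin{\left(2 x \right)} \cos{\left(y \right)}]:  - 4 C = -4
Solving: A = -1, B = -3, C = 1.
Check against the point condition:
  u(0, 0) = -4  ⟹  A + B = -4  ✓
Hence u(x, y) = - 3 e^{x} + \sin{\left(2 x \right)} - e^{- x}.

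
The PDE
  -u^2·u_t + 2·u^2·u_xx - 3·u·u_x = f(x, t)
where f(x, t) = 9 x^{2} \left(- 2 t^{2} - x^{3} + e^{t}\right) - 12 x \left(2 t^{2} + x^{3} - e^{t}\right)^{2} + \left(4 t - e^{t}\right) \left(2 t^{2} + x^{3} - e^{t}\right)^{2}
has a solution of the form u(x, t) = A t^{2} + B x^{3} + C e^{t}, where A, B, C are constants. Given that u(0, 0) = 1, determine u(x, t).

Substitute the ansatz u = A t^{2} + B x^{3} + C e^{t} into the left-hand side.
Derivatives of the ansatz:
  u_t = 2 A t + C e^{t}
  u_xx = 6 B x
  u_x = 3 B x^{2}
Term by term:
  -u^2·u_t = - 2 A^{3} t^{5} - 4 A^{2} B t^{3} x^{3} - A^{2} C t^{4} e^{t} - 4 A^{2} C t^{3} e^{t} - 2 A B^{2} t x^{6} - 2 A B C t^{2} x^{3} e^{t} - 4 A B C t x^{3} e^{t} - 2 A C^{2} t^{2} e^{2 t} - 2 A C^{2} t e^{2 t} - B^{2} C x^{6} e^{t} - 2 B C^{2} x^{3} e^{2 t} - C^{3} e^{3 t}
  2·u^2·u_xx = 12 A^{2} B t^{4} x + 24 A B^{2} t^{2} x^{4} + 24 A B C t^{2} x e^{t} + 12 B^{3} x^{7} + 24 B^{2} C x^{4} e^{t} + 12 B C^{2} x e^{2 t}
  -3·u·u_x = - 9 A B t^{2} x^{2} - 9 B^{2} x^{5} - 9 B C x^{2} e^{t}
So the left-hand side equals
  - 2 A^{3} t^{5} + 12 A^{2} B t^{4} x - 4 A^{2} B t^{3} x^{3} - A^{2} C t^{4} e^{t} - 4 A^{2} C t^{3} e^{t} + 24 A B^{2} t^{2} x^{4} - 2 A B^{2} t x^{6} - 2 A B C t^{2} x^{3} e^{t} + 24 A B C t^{2} x e^{t} - 4 A B C t x^{3} e^{t} - 9 A B t^{2} x^{2} - 2 A C^{2} t^{2} e^{2 t} - 2 A C^{2} t e^{2 t} + 12 B^{3} x^{7} - B^{2} C x^{6} e^{t} + 24 B^{2} C x^{4} e^{t} - 9 B^{2} x^{5} - 2 B C^{2} x^{3} e^{2 t} + 12 B C^{2} x e^{2 t} - 9 B C x^{2} e^{t} - C^{3} e^{3 t}
This must equal f(x, t) identically; expanded, f = 16 t^{5} - 48 t^{4} x - 4 t^{4} e^{t} + 16 t^{3} x^{3} - 16 t^{3} e^{t} - 48 t^{2} x^{4} - 4 t^{2} x^{3} e^{t} - 18 t^{2} x^{2} + 48 t^{2} x e^{t} + 4 t^{2} e^{2 t} + 4 t x^{6} - 8 t x^{3} e^{t} + 4 t e^{2 t} - 12 x^{7} - x^{6} e^{t} - 9 x^{5} + 24 x^{4} e^{t} + 2 x^{3} e^{2 t} + 9 x^{2} e^{t} - 12 x e^{2 t} - e^{3 t}.
Matching coefficients of the independent functions:
(each divided by its leading coefficient; functions giving the same equation are listed together)
  [t^{5}]:  A^{3} + 8 = 0
  [x^{5}]:  B^{2} - 1 = 0
  [x^{7}]:  B^{3} + 1 = 0
  [t x^{6}, t^{2} x^{4}]:  A B^{2} + 2 = 0
  [t e^{2 t}, t^{2} e^{2 t}]:  A C^{2} + 2 = 0
  [t^{2} x^{2}]:  A B - 2 = 0
  [t^{3} x^{3}, t^{4} x]:  A^{2} B + 4 = 0
  [t^{3} e^{t}, t^{4} e^{t}]:  A^{2} C - 4 = 0
  [x e^{2 t}, x^{3} e^{2 t}]:  B C^{2} + 1 = 0
  [x^{2} e^{t}]:  B C + 1 = 0
  [x^{4} e^{t}, x^{6} e^{t}]:  B^{2} C - 1 = 0
  [t x^{3} e^{t}, t^{2} x e^{t}, t^{2} x^{3} e^{t}]:  A B C - 2 = 0
  [e^{3 t}]:  C^{3} - 1 = 0
Solving: A = -2, B = -1, C = 1.
Check against the point condition:
  u(0, 0) = 1  ⟹  C = 1  ✓
Hence u(x, t) = - 2 t^{2} - x^{3} + e^{t}.

Answer: u(x, t) = - 2 t^{2} - x^{3} + e^{t}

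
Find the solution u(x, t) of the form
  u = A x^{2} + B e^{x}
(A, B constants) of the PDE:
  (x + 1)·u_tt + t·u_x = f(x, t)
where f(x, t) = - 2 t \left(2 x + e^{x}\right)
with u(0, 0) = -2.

Substitute the ansatz u = A x^{2} + B e^{x} into the left-hand side.
Derivatives of the ansatz:
  u_tt = 0
  u_x = 2 A x + B e^{x}
Term by term:
  (x + 1)·u_tt = 0
  t·u_x = 2 A t x + B t e^{x}
So the left-hand side equals
  2 A t x + B t e^{x}
This must equal f(x, t) = - 2 t \left(2 x + e^{x}\right) identically.
Matching coefficients of the independent functions:
  [t x]:  2 A = -4
  [t e^{x}]:  B = -2
Solving: A = -2, B = -2.
Check against the point condition:
  u(0, 0) = -2  ⟹  B = -2  ✓
Hence u(x, t) = - 2 x^{2} - 2 e^{x}.

Answer: u(x, t) = - 2 x^{2} - 2 e^{x}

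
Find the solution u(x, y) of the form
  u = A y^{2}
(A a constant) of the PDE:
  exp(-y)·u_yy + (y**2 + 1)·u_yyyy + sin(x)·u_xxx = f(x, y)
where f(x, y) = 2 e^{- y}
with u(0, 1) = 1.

Substitute the ansatz u = A y^{2} into the left-hand side.
Derivatives of the ansatz:
  u_yy = 2 A
  u_yyyy = 0
  u_xxx = 0
Term by term:
  exp(-y)·u_yy = 2 A e^{- y}
  (y**2 + 1)·u_yyyy = 0
  sin(x)·u_xxx = 0
So the left-hand side equals
  2 A e^{- y}
This must equal f(x, y) = 2 e^{- y} identically.
Matching coefficients of the independent functions:
  [e^{- y}]:  2 A = 2
Solving: A = 1.
Check against the point condition:
  u(0, 1) = 1  ⟹  A = 1  ✓
Hence u(x, y) = y^{2}.

Answer: u(x, y) = y^{2}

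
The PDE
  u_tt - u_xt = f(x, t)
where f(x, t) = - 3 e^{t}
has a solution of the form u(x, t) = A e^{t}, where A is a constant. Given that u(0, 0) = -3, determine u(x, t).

Substitute the ansatz u = A e^{t} into the left-hand side.
Derivatives of the ansatz:
  u_tt = A e^{t}
  u_xt = 0
Term by term:
  u_tt = A e^{t}
  -u_xt = 0
So the left-hand side equals
  A e^{t}
This must equal f(x, t) = - 3 e^{t} identically.
Matching coefficients of the independent functions:
  [e^{t}]:  A = -3
Solving: A = -3.
Check against the point condition:
  u(0, 0) = -3  ⟹  A = -3  ✓
Hence u(x, t) = - 3 e^{t}.

Answer: u(x, t) = - 3 e^{t}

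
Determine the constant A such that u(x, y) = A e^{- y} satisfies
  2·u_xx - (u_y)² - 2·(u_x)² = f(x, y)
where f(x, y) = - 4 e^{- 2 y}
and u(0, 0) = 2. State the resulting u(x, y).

Substitute the ansatz u = A e^{- y} into the left-hand side.
Derivatives of the ansatz:
  u_xx = 0
  u_y = - A e^{- y}
  u_x = 0
Term by term:
  2·u_xx = 0
  -(u_y)² = - A^{2} e^{- 2 y}
  -2·(u_x)² = 0
So the left-hand side equals
  - A^{2} e^{- 2 y}
This must equal f(x, y) = - 4 e^{- 2 y} identically.
Matching coefficients of the independent functions:
  [e^{- 2 y}]:  - A^{2} = -4
These equations allow (A) = (-2) or (2).
Impose the point condition(s):
  u(0, 0) = 2  ⟹  A = 2
Only A = 2 satisfies everything.
Hence u(x, y) = 2 e^{- y}.

Answer: u(x, y) = 2 e^{- y}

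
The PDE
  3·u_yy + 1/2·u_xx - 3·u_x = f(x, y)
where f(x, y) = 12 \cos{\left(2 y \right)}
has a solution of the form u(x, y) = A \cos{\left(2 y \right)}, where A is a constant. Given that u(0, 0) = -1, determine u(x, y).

Substitute the ansatz u = A \cos{\left(2 y \right)} into the left-hand side.
Derivatives of the ansatz:
  u_yy = - 4 A \cos{\left(2 y \right)}
  u_xx = 0
  u_x = 0
Term by term:
  3·u_yy = - 12 A \cos{\left(2 y \right)}
  1/2·u_xx = 0
  -3·u_x = 0
So the left-hand side equals
  - 12 A \cos{\left(2 y \right)}
This must equal f(x, y) = 12 \cos{\left(2 y \right)} identically.
Matching coefficients of the independent functions:
  [\cos{\left(2 y \right)}]:  - 12 A = 12
Solving: A = -1.
Check against the point condition:
  u(0, 0) = -1  ⟹  A = -1  ✓
Hence u(x, y) = - \cos{\left(2 y \right)}.

Answer: u(x, y) = - \cos{\left(2 y \right)}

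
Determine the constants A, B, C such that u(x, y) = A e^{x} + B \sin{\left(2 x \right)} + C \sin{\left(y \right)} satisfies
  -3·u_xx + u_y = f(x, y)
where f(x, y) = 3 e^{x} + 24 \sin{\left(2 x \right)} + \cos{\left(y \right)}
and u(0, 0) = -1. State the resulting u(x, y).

Answer: u(x, y) = - e^{x} + 2 \sin{\left(2 x \right)} + \sin{\left(y \right)}

Derivation:
Substitute the ansatz u = A e^{x} + B \sin{\left(2 x \right)} + C \sin{\left(y \right)} into the left-hand side.
Derivatives of the ansatz:
  u_xx = A e^{x} - 4 B \sin{\left(2 x \right)}
  u_y = C \cos{\left(y \right)}
Term by term:
  -3·u_xx = - 3 A e^{x} + 12 B \sin{\left(2 x \right)}
  u_y = C \cos{\left(y \right)}
So the left-hand side equals
  - 3 A e^{x} + 12 B \sin{\left(2 x \right)} + C \cos{\left(y \right)}
This must equal f(x, y) = 3 e^{x} + 24 \sin{\left(2 x \right)} + \cos{\left(y \right)} identically.
Matching coefficients of the independent functions:
  [e^{x}]:  - 3 A = 3
  [\sin{\left(2 x \right)}]:  12 B = 24
  [\cos{\left(y \right)}]:  C = 1
Solving: A = -1, B = 2, C = 1.
Check against the point condition:
  u(0, 0) = -1  ⟹  A = -1  ✓
Hence u(x, y) = - e^{x} + 2 \sin{\left(2 x \right)} + \sin{\left(y \right)}.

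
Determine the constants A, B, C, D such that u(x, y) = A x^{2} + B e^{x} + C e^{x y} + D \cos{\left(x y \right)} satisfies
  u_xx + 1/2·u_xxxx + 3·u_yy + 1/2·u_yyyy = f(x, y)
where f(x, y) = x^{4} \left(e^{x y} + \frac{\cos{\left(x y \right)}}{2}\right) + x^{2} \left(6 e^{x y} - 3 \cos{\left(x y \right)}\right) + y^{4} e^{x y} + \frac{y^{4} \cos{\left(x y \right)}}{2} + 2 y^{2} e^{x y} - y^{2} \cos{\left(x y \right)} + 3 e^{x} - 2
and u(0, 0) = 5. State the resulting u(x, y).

Answer: u(x, y) = - x^{2} + 2 e^{x} + 2 e^{x y} + \cos{\left(x y \right)}

Derivation:
Substitute the ansatz u = A x^{2} + B e^{x} + C e^{x y} + D \cos{\left(x y \right)} into the left-hand side.
Derivatives of the ansatz:
  u_xx = 2 A + B e^{x} + C y^{2} e^{x y} - D y^{2} \cos{\left(x y \right)}
  u_xxxx = B e^{x} + C y^{4} e^{x y} + D y^{4} \cos{\left(x y \right)}
  u_yy = C x^{2} e^{x y} - D x^{2} \cos{\left(x y \right)}
  u_yyyy = C x^{4} e^{x y} + D x^{4} \cos{\left(x y \right)}
Term by term:
  u_xx = 2 A + B e^{x} + C y^{2} e^{x y} - D y^{2} \cos{\left(x y \right)}
  1/2·u_xxxx = \frac{B e^{x}}{2} + \frac{C y^{4} e^{x y}}{2} + \frac{D y^{4} \cos{\left(x y \right)}}{2}
  3·u_yy = 3 C x^{2} e^{x y} - 3 D x^{2} \cos{\left(x y \right)}
  1/2·u_yyyy = \frac{C x^{4} e^{x y}}{2} + \frac{D x^{4} \cos{\left(x y \right)}}{2}
So the left-hand side equals
  2 A + \frac{3 B e^{x}}{2} + \frac{C x^{4} e^{x y}}{2} + 3 C x^{2} e^{x y} + \frac{C y^{4} e^{x y}}{2} + C y^{2} e^{x y} + \frac{D x^{4} \cos{\left(x y \right)}}{2} - 3 D x^{2} \cos{\left(x y \right)} + \frac{D y^{4} \cos{\left(x y \right)}}{2} - D y^{2} \cos{\left(x y \right)}
This must equal f(x, y) identically; expanded, f = x^{4} e^{x y} + \frac{x^{4} \cos{\left(x y \right)}}{2} + 6 x^{2} e^{x y} - 3 x^{2} \cos{\left(x y \right)} + y^{4} e^{x y} + \frac{y^{4} \cos{\left(x y \right)}}{2} + 2 y^{2} e^{x y} - y^{2} \cos{\left(x y \right)} + 3 e^{x} - 2.
Matching coefficients of the independent functions:
  [constant term]:  2 A = -2
  [x^{2} e^{x y}]:  3 C = 6
  [x^{2} \cos{\left(x y \right)}]:  - 3 D = -3
  [x^{4} e^{x y}, y^{4} e^{x y}]:  \frac{C}{2} = 1
  [x^{4} \cos{\left(x y \right)}, y^{4} \cos{\left(x y \right)}]:  \frac{D}{2} = \frac{1}{2}
  [y^{2} e^{x y}]:  C = 2
  [y^{2} \cos{\left(x y \right)}]:  - D = -1
  [e^{x}]:  \frac{3 B}{2} = 3
Solving: A = -1, B = 2, C = 2, D = 1.
Check against the point condition:
  u(0, 0) = 5  ⟹  B + C + D = 5  ✓
Hence u(x, y) = - x^{2} + 2 e^{x} + 2 e^{x y} + \cos{\left(x y \right)}.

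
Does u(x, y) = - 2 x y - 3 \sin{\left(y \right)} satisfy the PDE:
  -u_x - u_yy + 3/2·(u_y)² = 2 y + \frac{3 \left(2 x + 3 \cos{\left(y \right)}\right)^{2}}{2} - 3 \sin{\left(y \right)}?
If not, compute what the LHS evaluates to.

Answer: Yes

Derivation:
Evaluate each term of the left-hand side for u = - 2 x y - 3 \sin{\left(y \right)}.
Derivatives:
  u_x = - 2 y
  u_yy = 3 \sin{\left(y \right)}
  u_y = - 2 x - 3 \cos{\left(y \right)}
Terms:
  -u_x = 2 y
  -u_yy = - 3 \sin{\left(y \right)}
  3/2·(u_y)² = \frac{3 \left(2 x + 3 \cos{\left(y \right)}\right)^{2}}{2}
Sum: LHS = 2 y + \frac{3 \left(2 x + 3 \cos{\left(y \right)}\right)^{2}}{2} - 3 \sin{\left(y \right)}
This is exactly the given right-hand side, so u is a solution.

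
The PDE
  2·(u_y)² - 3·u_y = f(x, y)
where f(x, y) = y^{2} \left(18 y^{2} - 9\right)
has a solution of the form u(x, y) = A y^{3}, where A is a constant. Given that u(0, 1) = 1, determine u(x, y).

Substitute the ansatz u = A y^{3} into the left-hand side.
Derivatives of the ansatz:
  u_y = 3 A y^{2}
Term by term:
  2·(u_y)² = 18 A^{2} y^{4}
  -3·u_y = - 9 A y^{2}
So the left-hand side equals
  18 A^{2} y^{4} - 9 A y^{2}
This must equal f(x, y) identically; expanded, f = 18 y^{4} - 9 y^{2}.
Matching coefficients of the independent functions:
  [y^{2}]:  - 9 A = -9
  [y^{4}]:  18 A^{2} = 18
Solving: A = 1.
Check against the point condition:
  u(0, 1) = 1  ⟹  A = 1  ✓
Hence u(x, y) = y^{3}.

Answer: u(x, y) = y^{3}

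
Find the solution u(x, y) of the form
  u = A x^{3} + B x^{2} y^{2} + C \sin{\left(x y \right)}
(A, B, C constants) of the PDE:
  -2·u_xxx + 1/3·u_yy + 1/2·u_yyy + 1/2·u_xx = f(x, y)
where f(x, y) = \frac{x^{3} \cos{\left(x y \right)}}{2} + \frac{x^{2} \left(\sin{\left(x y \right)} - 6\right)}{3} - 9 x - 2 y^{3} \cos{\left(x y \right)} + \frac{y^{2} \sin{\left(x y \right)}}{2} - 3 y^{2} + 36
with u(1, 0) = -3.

Substitute the ansatz u = A x^{3} + B x^{2} y^{2} + C \sin{\left(x y \right)} into the left-hand side.
Derivatives of the ansatz:
  u_xxx = 6 A - C y^{3} \cos{\left(x y \right)}
  u_yy = 2 B x^{2} - C x^{2} \sin{\left(x y \right)}
  u_yyy = - C x^{3} \cos{\left(x y \right)}
  u_xx = 6 A x + 2 B y^{2} - C y^{2} \sin{\left(x y \right)}
Term by term:
  -2·u_xxx = - 12 A + 2 C y^{3} \cos{\left(x y \right)}
  1/3·u_yy = \frac{2 B x^{2}}{3} - \frac{C x^{2} \sin{\left(x y \right)}}{3}
  1/2·u_yyy = - \frac{C x^{3} \cos{\left(x y \right)}}{2}
  1/2·u_xx = 3 A x + B y^{2} - \frac{C y^{2} \sin{\left(x y \right)}}{2}
So the left-hand side equals
  3 A x - 12 A + \frac{2 B x^{2}}{3} + B y^{2} - \frac{C x^{3} \cos{\left(x y \right)}}{2} - \frac{C x^{2} \sin{\left(x y \right)}}{3} + 2 C y^{3} \cos{\left(x y \right)} - \frac{C y^{2} \sin{\left(x y \right)}}{2}
This must equal f(x, y) identically; expanded, f = \frac{x^{3} \cos{\left(x y \right)}}{2} + \frac{x^{2} \sin{\left(x y \right)}}{3} - 2 x^{2} - 9 x - 2 y^{3} \cos{\left(x y \right)} + \frac{y^{2} \sin{\left(x y \right)}}{2} - 3 y^{2} + 36.
Matching coefficients of the independent functions:
  [constant term]:  - 12 A = 36
  [x]:  3 A = -9
  [x^{2}]:  \frac{2 B}{3} = -2
  [y^{2}]:  B = -3
  [x^{2} \sin{\left(x y \right)}]:  - \frac{C}{3} = \frac{1}{3}
  [x^{3} \cos{\left(x y \right)}, y^{2} \sin{\left(x y \right)}]:  - \frac{C}{2} = \frac{1}{2}
  [y^{3} \cos{\left(x y \right)}]:  2 C = -2
Solving: A = -3, B = -3, C = -1.
Check against the point condition:
  u(1, 0) = -3  ⟹  A = -3  ✓
Hence u(x, y) = - 3 x^{3} - 3 x^{2} y^{2} - \sin{\left(x y \right)}.

Answer: u(x, y) = - 3 x^{3} - 3 x^{2} y^{2} - \sin{\left(x y \right)}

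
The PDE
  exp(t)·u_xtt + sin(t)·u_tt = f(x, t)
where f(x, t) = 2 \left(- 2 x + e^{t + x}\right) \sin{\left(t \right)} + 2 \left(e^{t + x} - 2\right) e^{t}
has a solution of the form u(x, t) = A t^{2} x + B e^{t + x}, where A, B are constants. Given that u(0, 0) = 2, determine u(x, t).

Substitute the ansatz u = A t^{2} x + B e^{t + x} into the left-hand side.
Derivatives of the ansatz:
  u_xtt = 2 A + B e^{t} e^{x}
  u_tt = 2 A x + B e^{t} e^{x}
Term by term:
  exp(t)·u_xtt = 2 A e^{t} + B e^{2 t} e^{x}
  sin(t)·u_tt = 2 A x \sin{\left(t \right)} + B e^{t} e^{x} \sin{\left(t \right)}
So the left-hand side equals
  2 A x \sin{\left(t \right)} + 2 A e^{t} + B e^{2 t} e^{x} + B e^{t} e^{x} \sin{\left(t \right)}
This must equal f(x, t) identically; expanded, f = - 4 x \sin{\left(t \right)} + 2 e^{2 t} e^{x} + 2 e^{t} e^{x} \sin{\left(t \right)} - 4 e^{t}.
Matching coefficients of the independent functions:
  [x \sin{\left(t \right)}, e^{t}]:  2 A = -4
  [e^{2 t} e^{x}, e^{t} e^{x} \sin{\left(t \right)}]:  B = 2
Solving: A = -2, B = 2.
Check against the point condition:
  u(0, 0) = 2  ⟹  B = 2  ✓
Hence u(x, t) = - 2 t^{2} x + 2 e^{t + x}.

Answer: u(x, t) = - 2 t^{2} x + 2 e^{t + x}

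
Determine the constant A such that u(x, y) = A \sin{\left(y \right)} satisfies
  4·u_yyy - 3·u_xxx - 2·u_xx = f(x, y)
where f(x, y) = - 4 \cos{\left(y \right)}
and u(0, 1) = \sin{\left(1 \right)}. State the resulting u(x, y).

Answer: u(x, y) = \sin{\left(y \right)}

Derivation:
Substitute the ansatz u = A \sin{\left(y \right)} into the left-hand side.
Derivatives of the ansatz:
  u_yyy = - A \cos{\left(y \right)}
  u_xxx = 0
  u_xx = 0
Term by term:
  4·u_yyy = - 4 A \cos{\left(y \right)}
  -3·u_xxx = 0
  -2·u_xx = 0
So the left-hand side equals
  - 4 A \cos{\left(y \right)}
This must equal f(x, y) = - 4 \cos{\left(y \right)} identically.
Matching coefficients of the independent functions:
  [\cos{\left(y \right)}]:  - 4 A = -4
Solving: A = 1.
Check against the point condition:
  u(0, 1) = \sin{\left(1 \right)}  ⟹  A \sin{\left(1 \right)} = \sin{\left(1 \right)}  ✓
Hence u(x, y) = \sin{\left(y \right)}.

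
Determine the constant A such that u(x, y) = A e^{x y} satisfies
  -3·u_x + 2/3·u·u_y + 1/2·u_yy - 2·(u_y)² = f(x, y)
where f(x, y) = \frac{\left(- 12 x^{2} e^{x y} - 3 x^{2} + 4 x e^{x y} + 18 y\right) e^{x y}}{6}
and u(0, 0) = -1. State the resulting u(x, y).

Answer: u(x, y) = - e^{x y}

Derivation:
Substitute the ansatz u = A e^{x y} into the left-hand side.
Derivatives of the ansatz:
  u_x = A y e^{x y}
  u_y = A x e^{x y}
  u_yy = A x^{2} e^{x y}
Term by term:
  -3·u_x = - 3 A y e^{x y}
  2/3·u·u_y = \frac{2 A^{2} x e^{2 x y}}{3}
  1/2·u_yy = \frac{A x^{2} e^{x y}}{2}
  -2·(u_y)² = - 2 A^{2} x^{2} e^{2 x y}
So the left-hand side equals
  - 2 A^{2} x^{2} e^{2 x y} + \frac{2 A^{2} x e^{2 x y}}{3} + \frac{A x^{2} e^{x y}}{2} - 3 A y e^{x y}
This must equal f(x, y) identically; expanded, f = - 2 x^{2} e^{2 x y} - \frac{x^{2} e^{x y}}{2} + \frac{2 x e^{2 x y}}{3} + 3 y e^{x y}.
Matching coefficients of the independent functions:
  [x e^{2 x y}]:  \frac{2 A^{2}}{3} = \frac{2}{3}
  [x^{2} e^{x y}]:  \frac{A}{2} = - \frac{1}{2}
  [x^{2} e^{2 x y}]:  - 2 A^{2} = -2
  [y e^{x y}]:  - 3 A = 3
Solving: A = -1.
Check against the point condition:
  u(0, 0) = -1  ⟹  A = -1  ✓
Hence u(x, y) = - e^{x y}.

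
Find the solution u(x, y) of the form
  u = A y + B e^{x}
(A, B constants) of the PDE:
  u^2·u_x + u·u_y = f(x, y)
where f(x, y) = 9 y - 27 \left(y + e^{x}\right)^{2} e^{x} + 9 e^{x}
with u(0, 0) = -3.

Substitute the ansatz u = A y + B e^{x} into the left-hand side.
Derivatives of the ansatz:
  u_x = B e^{x}
  u_y = A
Term by term:
  u^2·u_x = A^{2} B y^{2} e^{x} + 2 A B^{2} y e^{2 x} + B^{3} e^{3 x}
  u·u_y = A^{2} y + A B e^{x}
So the left-hand side equals
  A^{2} B y^{2} e^{x} + A^{2} y + 2 A B^{2} y e^{2 x} + A B e^{x} + B^{3} e^{3 x}
This must equal f(x, y) identically; expanded, f = - 27 y^{2} e^{x} - 54 y e^{2 x} + 9 y - 27 e^{3 x} + 9 e^{x}.
Matching coefficients of the independent functions:
  [y]:  A^{2} = 9
  [y e^{2 x}]:  2 A B^{2} = -54
  [y^{2} e^{x}]:  A^{2} B = -27
  [e^{x}]:  A B = 9
  [e^{3 x}]:  B^{3} = -27
Solving: A = -3, B = -3.
Check against the point condition:
  u(0, 0) = -3  ⟹  B = -3  ✓
Hence u(x, y) = - 3 y - 3 e^{x}.

Answer: u(x, y) = - 3 y - 3 e^{x}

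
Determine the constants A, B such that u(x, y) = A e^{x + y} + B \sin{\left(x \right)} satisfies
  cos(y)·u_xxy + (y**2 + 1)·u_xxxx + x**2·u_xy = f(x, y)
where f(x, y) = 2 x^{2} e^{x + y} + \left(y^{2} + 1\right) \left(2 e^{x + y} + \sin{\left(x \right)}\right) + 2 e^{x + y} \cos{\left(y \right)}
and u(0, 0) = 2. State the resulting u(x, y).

Substitute the ansatz u = A e^{x + y} + B \sin{\left(x \right)} into the left-hand side.
Derivatives of the ansatz:
  u_xxy = A e^{x} e^{y}
  u_xxxx = A e^{x} e^{y} + B \sin{\left(x \right)}
  u_xy = A e^{x} e^{y}
Term by term:
  cos(y)·u_xxy = A e^{x} e^{y} \cos{\left(y \right)}
  (y**2 + 1)·u_xxxx = A y^{2} e^{x} e^{y} + A e^{x} e^{y} + B y^{2} \sin{\left(x \right)} + B \sin{\left(x \right)}
  x**2·u_xy = A x^{2} e^{x} e^{y}
So the left-hand side equals
  A x^{2} e^{x} e^{y} + A y^{2} e^{x} e^{y} + A e^{x} e^{y} \cos{\left(y \right)} + A e^{x} e^{y} + B y^{2} \sin{\left(x \right)} + B \sin{\left(x \right)}
This must equal f(x, y) identically; expanded, f = 2 x^{2} e^{x} e^{y} + 2 y^{2} e^{x} e^{y} + y^{2} \sin{\left(x \right)} + 2 e^{x} e^{y} \cos{\left(y \right)} + 2 e^{x} e^{y} + \sin{\left(x \right)}.
Matching coefficients of the independent functions:
  [y^{2} \sin{\left(x \right)}, \sin{\left(x \right)}]:  B = 1
  [e^{x} e^{y}, x^{2} e^{x} e^{y}, y^{2} e^{x} e^{y}, e^{x} e^{y} \cos{\left(y \right)}]:  A = 2
Solving: A = 2, B = 1.
Check against the point condition:
  u(0, 0) = 2  ⟹  A = 2  ✓
Hence u(x, y) = 2 e^{x + y} + \sin{\left(x \right)}.

Answer: u(x, y) = 2 e^{x + y} + \sin{\left(x \right)}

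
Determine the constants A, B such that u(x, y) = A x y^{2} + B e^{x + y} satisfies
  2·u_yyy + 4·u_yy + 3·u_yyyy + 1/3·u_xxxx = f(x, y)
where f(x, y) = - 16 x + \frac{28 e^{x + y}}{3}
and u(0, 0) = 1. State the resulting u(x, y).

Substitute the ansatz u = A x y^{2} + B e^{x + y} into the left-hand side.
Derivatives of the ansatz:
  u_yyy = B e^{x} e^{y}
  u_yy = 2 A x + B e^{x} e^{y}
  u_yyyy = B e^{x} e^{y}
  u_xxxx = B e^{x} e^{y}
Term by term:
  2·u_yyy = 2 B e^{x} e^{y}
  4·u_yy = 8 A x + 4 B e^{x} e^{y}
  3·u_yyyy = 3 B e^{x} e^{y}
  1/3·u_xxxx = \frac{B e^{x} e^{y}}{3}
So the left-hand side equals
  8 A x + \frac{28 B e^{x} e^{y}}{3}
This must equal f(x, y) identically; expanded, f = - 16 x + \frac{28 e^{x} e^{y}}{3}.
Matching coefficients of the independent functions:
  [x]:  8 A = -16
  [e^{x} e^{y}]:  \frac{28 B}{3} = \frac{28}{3}
Solving: A = -2, B = 1.
Check against the point condition:
  u(0, 0) = 1  ⟹  B = 1  ✓
Hence u(x, y) = - 2 x y^{2} + e^{x + y}.

Answer: u(x, y) = - 2 x y^{2} + e^{x + y}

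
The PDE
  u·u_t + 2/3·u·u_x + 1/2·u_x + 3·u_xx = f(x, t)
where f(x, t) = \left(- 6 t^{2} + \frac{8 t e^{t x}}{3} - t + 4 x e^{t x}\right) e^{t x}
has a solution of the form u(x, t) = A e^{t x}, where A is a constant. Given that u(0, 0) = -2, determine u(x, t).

Substitute the ansatz u = A e^{t x} into the left-hand side.
Derivatives of the ansatz:
  u_t = A x e^{t x}
  u_x = A t e^{t x}
  u_xx = A t^{2} e^{t x}
Term by term:
  u·u_t = A^{2} x e^{2 t x}
  2/3·u·u_x = \frac{2 A^{2} t e^{2 t x}}{3}
  1/2·u_x = \frac{A t e^{t x}}{2}
  3·u_xx = 3 A t^{2} e^{t x}
So the left-hand side equals
  \frac{2 A^{2} t e^{2 t x}}{3} + A^{2} x e^{2 t x} + 3 A t^{2} e^{t x} + \frac{A t e^{t x}}{2}
This must equal f(x, t) identically; expanded, f = - 6 t^{2} e^{t x} + \frac{8 t e^{2 t x}}{3} - t e^{t x} + 4 x e^{2 t x}.
Matching coefficients of the independent functions:
  [t e^{t x}]:  \frac{A}{2} = -1
  [t e^{2 t x}]:  \frac{2 A^{2}}{3} = \frac{8}{3}
  [t^{2} e^{t x}]:  3 A = -6
  [x e^{2 t x}]:  A^{2} = 4
Solving: A = -2.
Check against the point condition:
  u(0, 0) = -2  ⟹  A = -2  ✓
Hence u(x, t) = - 2 e^{t x}.

Answer: u(x, t) = - 2 e^{t x}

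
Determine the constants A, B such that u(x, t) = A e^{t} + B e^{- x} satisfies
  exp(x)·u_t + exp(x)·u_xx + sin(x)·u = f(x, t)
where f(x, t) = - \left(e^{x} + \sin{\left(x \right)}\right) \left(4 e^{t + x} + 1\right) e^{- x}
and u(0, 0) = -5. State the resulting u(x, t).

Substitute the ansatz u = A e^{t} + B e^{- x} into the left-hand side.
Derivatives of the ansatz:
  u_t = A e^{t}
  u_xx = B e^{- x}
Term by term:
  exp(x)·u_t = A e^{t} e^{x}
  exp(x)·u_xx = B
  sin(x)·u = A e^{t} \sin{\left(x \right)} + B e^{- x} \sin{\left(x \right)}
So the left-hand side equals
  A e^{t} e^{x} + A e^{t} \sin{\left(x \right)} + B + B e^{- x} \sin{\left(x \right)}
This must equal f(x, t) identically; expanded, f = - 4 e^{t} e^{x} - 4 e^{t} \sin{\left(x \right)} - 1 - e^{- x} \sin{\left(x \right)}.
Matching coefficients of the independent functions:
  [constant term, e^{- x} \sin{\left(x \right)}]:  B = -1
  [e^{t} e^{x}, e^{t} \sin{\left(x \right)}]:  A = -4
Solving: A = -4, B = -1.
Check against the point condition:
  u(0, 0) = -5  ⟹  A + B = -5  ✓
Hence u(x, t) = - 4 e^{t} - e^{- x}.

Answer: u(x, t) = - 4 e^{t} - e^{- x}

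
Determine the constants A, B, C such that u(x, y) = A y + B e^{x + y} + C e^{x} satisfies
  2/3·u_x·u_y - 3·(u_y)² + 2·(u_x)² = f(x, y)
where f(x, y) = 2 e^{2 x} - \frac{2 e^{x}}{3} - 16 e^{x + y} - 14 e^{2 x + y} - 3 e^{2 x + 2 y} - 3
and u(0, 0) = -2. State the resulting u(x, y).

Substitute the ansatz u = A y + B e^{x + y} + C e^{x} into the left-hand side.
Derivatives of the ansatz:
  u_x = B e^{x} e^{y} + C e^{x}
  u_y = A + B e^{x} e^{y}
Term by term:
  2/3·u_x·u_y = \frac{2 A B e^{x} e^{y}}{3} + \frac{2 A C e^{x}}{3} + \frac{2 B^{2} e^{2 x} e^{2 y}}{3} + \frac{2 B C e^{2 x} e^{y}}{3}
  -3·(u_y)² = - 3 A^{2} - 6 A B e^{x} e^{y} - 3 B^{2} e^{2 x} e^{2 y}
  2·(u_x)² = 2 B^{2} e^{2 x} e^{2 y} + 4 B C e^{2 x} e^{y} + 2 C^{2} e^{2 x}
So the left-hand side equals
  - 3 A^{2} - \frac{16 A B e^{x} e^{y}}{3} + \frac{2 A C e^{x}}{3} - \frac{B^{2} e^{2 x} e^{2 y}}{3} + \frac{14 B C e^{2 x} e^{y}}{3} + 2 C^{2} e^{2 x}
This must equal f(x, y) identically; expanded, f = - 3 e^{2 x} e^{2 y} - 14 e^{2 x} e^{y} + 2 e^{2 x} - 16 e^{x} e^{y} - \frac{2 e^{x}}{3} - 3.
Matching coefficients of the independent functions:
  [constant term]:  - 3 A^{2} = -3
  [e^{x} e^{y}]:  - \frac{16 A B}{3} = -16
  [e^{2 x} e^{y}]:  \frac{14 B C}{3} = -14
  [e^{2 x} e^{2 y}]:  - \frac{B^{2}}{3} = -3
  [e^{x}]:  \frac{2 A C}{3} = - \frac{2}{3}
  [e^{2 x}]:  2 C^{2} = 2
These equations allow (A, B, C) = (-1, -3, 1) or (1, 3, -1).
Impose the point condition(s):
  u(0, 0) = -2  ⟹  B + C = -2
Only A = -1, B = -3, C = 1 satisfies everything.
Hence u(x, y) = - y + e^{x} - 3 e^{x + y}.

Answer: u(x, y) = - y + e^{x} - 3 e^{x + y}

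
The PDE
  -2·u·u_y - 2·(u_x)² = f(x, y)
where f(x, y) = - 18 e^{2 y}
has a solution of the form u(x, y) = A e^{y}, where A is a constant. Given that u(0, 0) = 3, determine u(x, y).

Answer: u(x, y) = 3 e^{y}

Derivation:
Substitute the ansatz u = A e^{y} into the left-hand side.
Derivatives of the ansatz:
  u_y = A e^{y}
  u_x = 0
Term by term:
  -2·u·u_y = - 2 A^{2} e^{2 y}
  -2·(u_x)² = 0
So the left-hand side equals
  - 2 A^{2} e^{2 y}
This must equal f(x, y) = - 18 e^{2 y} identically.
Matching coefficients of the independent functions:
  [e^{2 y}]:  - 2 A^{2} = -18
These equations allow (A) = (-3) or (3).
Impose the point condition(s):
  u(0, 0) = 3  ⟹  A = 3
Only A = 3 satisfies everything.
Hence u(x, y) = 3 e^{y}.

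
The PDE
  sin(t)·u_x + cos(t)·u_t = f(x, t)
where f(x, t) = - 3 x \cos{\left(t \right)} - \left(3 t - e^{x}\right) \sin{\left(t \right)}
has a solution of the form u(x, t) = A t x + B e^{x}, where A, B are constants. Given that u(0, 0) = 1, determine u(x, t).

Substitute the ansatz u = A t x + B e^{x} into the left-hand side.
Derivatives of the ansatz:
  u_x = A t + B e^{x}
  u_t = A x
Term by term:
  sin(t)·u_x = A t \sin{\left(t \right)} + B e^{x} \sin{\left(t \right)}
  cos(t)·u_t = A x \cos{\left(t \right)}
So the left-hand side equals
  A t \sin{\left(t \right)} + A x \cos{\left(t \right)} + B e^{x} \sin{\left(t \right)}
This must equal f(x, t) identically; expanded, f = - 3 t \sin{\left(t \right)} - 3 x \cos{\left(t \right)} + e^{x} \sin{\left(t \right)}.
Matching coefficients of the independent functions:
  [t \sin{\left(t \right)}, x \cos{\left(t \right)}]:  A = -3
  [e^{x} \sin{\left(t \right)}]:  B = 1
Solving: A = -3, B = 1.
Check against the point condition:
  u(0, 0) = 1  ⟹  B = 1  ✓
Hence u(x, t) = - 3 t x + e^{x}.

Answer: u(x, t) = - 3 t x + e^{x}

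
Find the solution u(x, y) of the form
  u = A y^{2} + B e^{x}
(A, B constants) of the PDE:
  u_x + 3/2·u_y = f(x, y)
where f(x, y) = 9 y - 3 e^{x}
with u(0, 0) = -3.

Substitute the ansatz u = A y^{2} + B e^{x} into the left-hand side.
Derivatives of the ansatz:
  u_x = B e^{x}
  u_y = 2 A y
Term by term:
  u_x = B e^{x}
  3/2·u_y = 3 A y
So the left-hand side equals
  3 A y + B e^{x}
This must equal f(x, y) = 9 y - 3 e^{x} identically.
Matching coefficients of the independent functions:
  [y]:  3 A = 9
  [e^{x}]:  B = -3
Solving: A = 3, B = -3.
Check against the point condition:
  u(0, 0) = -3  ⟹  B = -3  ✓
Hence u(x, y) = 3 y^{2} - 3 e^{x}.

Answer: u(x, y) = 3 y^{2} - 3 e^{x}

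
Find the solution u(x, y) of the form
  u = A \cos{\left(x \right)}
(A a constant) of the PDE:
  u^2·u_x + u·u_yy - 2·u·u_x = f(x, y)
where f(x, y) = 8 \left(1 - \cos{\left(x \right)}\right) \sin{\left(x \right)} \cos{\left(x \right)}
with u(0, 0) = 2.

Substitute the ansatz u = A \cos{\left(x \right)} into the left-hand side.
Derivatives of the ansatz:
  u_x = - A \sin{\left(x \right)}
  u_yy = 0
Term by term:
  u^2·u_x = - A^{3} \sin{\left(x \right)} \cos^{2}{\left(x \right)}
  u·u_yy = 0
  -2·u·u_x = 2 A^{2} \sin{\left(x \right)} \cos{\left(x \right)}
So the left-hand side equals
  - A^{3} \sin{\left(x \right)} \cos^{2}{\left(x \right)} + 2 A^{2} \sin{\left(x \right)} \cos{\left(x \right)}
This must equal f(x, y) identically; expanded, f = - 8 \sin{\left(x \right)} \cos^{2}{\left(x \right)} + 8 \sin{\left(x \right)} \cos{\left(x \right)}.
Matching coefficients of the independent functions:
  [\sin{\left(x \right)} \cos{\left(x \right)}]:  2 A^{2} = 8
  [\sin{\left(x \right)} \cos^{2}{\left(x \right)}]:  - A^{3} = -8
Solving: A = 2.
Check against the point condition:
  u(0, 0) = 2  ⟹  A = 2  ✓
Hence u(x, y) = 2 \cos{\left(x \right)}.

Answer: u(x, y) = 2 \cos{\left(x \right)}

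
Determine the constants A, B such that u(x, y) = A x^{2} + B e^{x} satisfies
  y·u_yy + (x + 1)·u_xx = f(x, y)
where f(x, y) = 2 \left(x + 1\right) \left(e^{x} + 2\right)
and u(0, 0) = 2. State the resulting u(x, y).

Substitute the ansatz u = A x^{2} + B e^{x} into the left-hand side.
Derivatives of the ansatz:
  u_yy = 0
  u_xx = 2 A + B e^{x}
Term by term:
  y·u_yy = 0
  (x + 1)·u_xx = 2 A x + 2 A + B x e^{x} + B e^{x}
So the left-hand side equals
  2 A x + 2 A + B x e^{x} + B e^{x}
This must equal f(x, y) identically; expanded, f = 2 x e^{x} + 4 x + 2 e^{x} + 4.
Matching coefficients of the independent functions:
  [constant term, x]:  2 A = 4
  [x e^{x}, e^{x}]:  B = 2
Solving: A = 2, B = 2.
Check against the point condition:
  u(0, 0) = 2  ⟹  B = 2  ✓
Hence u(x, y) = 2 x^{2} + 2 e^{x}.

Answer: u(x, y) = 2 x^{2} + 2 e^{x}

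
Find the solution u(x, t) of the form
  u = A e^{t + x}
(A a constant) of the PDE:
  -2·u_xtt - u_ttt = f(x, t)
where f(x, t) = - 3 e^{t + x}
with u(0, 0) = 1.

Answer: u(x, t) = e^{t + x}

Derivation:
Substitute the ansatz u = A e^{t + x} into the left-hand side.
Derivatives of the ansatz:
  u_xtt = A e^{t} e^{x}
  u_ttt = A e^{t} e^{x}
Term by term:
  -2·u_xtt = - 2 A e^{t} e^{x}
  -u_ttt = - A e^{t} e^{x}
So the left-hand side equals
  - 3 A e^{t} e^{x}
This must equal f(x, t) identically; expanded, f = - 3 e^{t} e^{x}.
Matching coefficients of the independent functions:
  [e^{t} e^{x}]:  - 3 A = -3
Solving: A = 1.
Check against the point condition:
  u(0, 0) = 1  ⟹  A = 1  ✓
Hence u(x, t) = e^{t + x}.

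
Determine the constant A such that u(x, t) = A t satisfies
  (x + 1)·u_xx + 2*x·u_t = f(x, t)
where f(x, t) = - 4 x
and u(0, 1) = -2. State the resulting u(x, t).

Answer: u(x, t) = - 2 t

Derivation:
Substitute the ansatz u = A t into the left-hand side.
Derivatives of the ansatz:
  u_xx = 0
  u_t = A
Term by term:
  (x + 1)·u_xx = 0
  2*x·u_t = 2 A x
So the left-hand side equals
  2 A x
This must equal f(x, t) = - 4 x identically.
Matching coefficients of the independent functions:
  [x]:  2 A = -4
Solving: A = -2.
Check against the point condition:
  u(0, 1) = -2  ⟹  A = -2  ✓
Hence u(x, t) = - 2 t.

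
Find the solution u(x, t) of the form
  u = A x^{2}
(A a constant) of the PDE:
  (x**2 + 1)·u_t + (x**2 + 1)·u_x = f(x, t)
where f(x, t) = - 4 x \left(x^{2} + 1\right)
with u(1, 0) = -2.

Answer: u(x, t) = - 2 x^{2}

Derivation:
Substitute the ansatz u = A x^{2} into the left-hand side.
Derivatives of the ansatz:
  u_t = 0
  u_x = 2 A x
Term by term:
  (x**2 + 1)·u_t = 0
  (x**2 + 1)·u_x = 2 A x^{3} + 2 A x
So the left-hand side equals
  2 A x^{3} + 2 A x
This must equal f(x, t) identically; expanded, f = - 4 x^{3} - 4 x.
Matching coefficients of the independent functions:
  [x, x^{3}]:  2 A = -4
Solving: A = -2.
Check against the point condition:
  u(1, 0) = -2  ⟹  A = -2  ✓
Hence u(x, t) = - 2 x^{2}.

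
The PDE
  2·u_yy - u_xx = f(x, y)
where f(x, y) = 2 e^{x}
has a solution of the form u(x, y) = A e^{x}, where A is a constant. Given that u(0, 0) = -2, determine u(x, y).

Answer: u(x, y) = - 2 e^{x}

Derivation:
Substitute the ansatz u = A e^{x} into the left-hand side.
Derivatives of the ansatz:
  u_yy = 0
  u_xx = A e^{x}
Term by term:
  2·u_yy = 0
  -u_xx = - A e^{x}
So the left-hand side equals
  - A e^{x}
This must equal f(x, y) = 2 e^{x} identically.
Matching coefficients of the independent functions:
  [e^{x}]:  - A = 2
Solving: A = -2.
Check against the point condition:
  u(0, 0) = -2  ⟹  A = -2  ✓
Hence u(x, y) = - 2 e^{x}.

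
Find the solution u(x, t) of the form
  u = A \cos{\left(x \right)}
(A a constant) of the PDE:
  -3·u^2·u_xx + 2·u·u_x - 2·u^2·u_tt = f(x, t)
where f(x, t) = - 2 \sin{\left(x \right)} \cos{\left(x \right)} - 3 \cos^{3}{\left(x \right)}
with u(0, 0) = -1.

Answer: u(x, t) = - \cos{\left(x \right)}

Derivation:
Substitute the ansatz u = A \cos{\left(x \right)} into the left-hand side.
Derivatives of the ansatz:
  u_xx = - A \cos{\left(x \right)}
  u_x = - A \sin{\left(x \right)}
  u_tt = 0
Term by term:
  -3·u^2·u_xx = 3 A^{3} \cos^{3}{\left(x \right)}
  2·u·u_x = - 2 A^{2} \sin{\left(x \right)} \cos{\left(x \right)}
  -2·u^2·u_tt = 0
So the left-hand side equals
  3 A^{3} \cos^{3}{\left(x \right)} - 2 A^{2} \sin{\left(x \right)} \cos{\left(x \right)}
This must equal f(x, t) = - 2 \sin{\left(x \right)} \cos{\left(x \right)} - 3 \cos^{3}{\left(x \right)} identically.
Matching coefficients of the independent functions:
  [\sin{\left(x \right)} \cos{\left(x \right)}]:  - 2 A^{2} = -2
  [\cos^{3}{\left(x \right)}]:  3 A^{3} = -3
Solving: A = -1.
Check against the point condition:
  u(0, 0) = -1  ⟹  A = -1  ✓
Hence u(x, t) = - \cos{\left(x \right)}.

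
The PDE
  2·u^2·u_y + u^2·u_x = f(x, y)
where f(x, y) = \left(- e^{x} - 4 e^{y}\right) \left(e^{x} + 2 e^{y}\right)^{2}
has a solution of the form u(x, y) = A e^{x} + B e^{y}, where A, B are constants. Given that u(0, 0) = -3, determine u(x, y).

Substitute the ansatz u = A e^{x} + B e^{y} into the left-hand side.
Derivatives of the ansatz:
  u_y = B e^{y}
  u_x = A e^{x}
Term by term:
  2·u^2·u_y = 2 A^{2} B e^{2 x} e^{y} + 4 A B^{2} e^{x} e^{2 y} + 2 B^{3} e^{3 y}
  u^2·u_x = A^{3} e^{3 x} + 2 A^{2} B e^{2 x} e^{y} + A B^{2} e^{x} e^{2 y}
So the left-hand side equals
  A^{3} e^{3 x} + 4 A^{2} B e^{2 x} e^{y} + 5 A B^{2} e^{x} e^{2 y} + 2 B^{3} e^{3 y}
This must equal f(x, y) identically; expanded, f = - e^{3 x} - 8 e^{2 x} e^{y} - 20 e^{x} e^{2 y} - 16 e^{3 y}.
Matching coefficients of the independent functions:
  [e^{x} e^{2 y}]:  5 A B^{2} = -20
  [e^{2 x} e^{y}]:  4 A^{2} B = -8
  [e^{3 x}]:  A^{3} = -1
  [e^{3 y}]:  2 B^{3} = -16
Solving: A = -1, B = -2.
Check against the point condition:
  u(0, 0) = -3  ⟹  A + B = -3  ✓
Hence u(x, y) = - e^{x} - 2 e^{y}.

Answer: u(x, y) = - e^{x} - 2 e^{y}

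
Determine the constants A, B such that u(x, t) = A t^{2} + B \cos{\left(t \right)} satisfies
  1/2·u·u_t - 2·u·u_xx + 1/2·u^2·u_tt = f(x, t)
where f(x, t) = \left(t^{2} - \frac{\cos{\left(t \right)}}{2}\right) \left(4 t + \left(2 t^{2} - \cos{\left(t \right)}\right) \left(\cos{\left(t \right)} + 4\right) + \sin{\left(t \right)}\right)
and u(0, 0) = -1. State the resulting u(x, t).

Substitute the ansatz u = A t^{2} + B \cos{\left(t \right)} into the left-hand side.
Derivatives of the ansatz:
  u_t = 2 A t - B \sin{\left(t \right)}
  u_xx = 0
  u_tt = 2 A - B \cos{\left(t \right)}
Term by term:
  1/2·u·u_t = A^{2} t^{3} - \frac{A B t^{2} \sin{\left(t \right)}}{2} + A B t \cos{\left(t \right)} - \frac{B^{2} \sin{\left(t \right)} \cos{\left(t \right)}}{2}
  -2·u·u_xx = 0
  1/2·u^2·u_tt = A^{3} t^{4} - \frac{A^{2} B t^{4} \cos{\left(t \right)}}{2} + 2 A^{2} B t^{2} \cos{\left(t \right)} - A B^{2} t^{2} \cos^{2}{\left(t \right)} + A B^{2} \cos^{2}{\left(t \right)} - \frac{B^{3} \cos^{3}{\left(t \right)}}{2}
So the left-hand side equals
  A^{3} t^{4} - \frac{A^{2} B t^{4} \cos{\left(t \right)}}{2} + 2 A^{2} B t^{2} \cos{\left(t \right)} + A^{2} t^{3} - A B^{2} t^{2} \cos^{2}{\left(t \right)} + A B^{2} \cos^{2}{\left(t \right)} - \frac{A B t^{2} \sin{\left(t \right)}}{2} + A B t \cos{\left(t \right)} - \frac{B^{3} \cos^{3}{\left(t \right)}}{2} - \frac{B^{2} \sin{\left(t \right)} \cos{\left(t \right)}}{2}
This must equal f(x, t) identically; expanded, f = 2 t^{4} \cos{\left(t \right)} + 8 t^{4} + 4 t^{3} + t^{2} \sin{\left(t \right)} - 2 t^{2} \cos^{2}{\left(t \right)} - 8 t^{2} \cos{\left(t \right)} - 2 t \cos{\left(t \right)} - \frac{\sin{\left(t \right)} \cos{\left(t \right)}}{2} + \frac{\cos^{3}{\left(t \right)}}{2} + 2 \cos^{2}{\left(t \right)}.
Matching coefficients of the independent functions:
  [t^{3}]:  A^{2} = 4
  [t^{4}]:  A^{3} = 8
  [t \cos{\left(t \right)}]:  A B = -2
  [t^{2} \sin{\left(t \right)}]:  - \frac{A B}{2} = 1
  [t^{2} \cos{\left(t \right)}]:  2 A^{2} B = -8
  [t^{2} \cos^{2}{\left(t \right)}]:  - A B^{2} = -2
  [t^{4} \cos{\left(t \right)}]:  - \frac{A^{2} B}{2} = 2
  [\sin{\left(t \right)} \cos{\left(t \right)}]:  - \frac{B^{2}}{2} = - \frac{1}{2}
  [\cos^{2}{\left(t \right)}]:  A B^{2} = 2
  [\cos^{3}{\left(t \right)}]:  - \frac{B^{3}}{2} = \frac{1}{2}
Solving: A = 2, B = -1.
Check against the point condition:
  u(0, 0) = -1  ⟹  B = -1  ✓
Hence u(x, t) = 2 t^{2} - \cos{\left(t \right)}.

Answer: u(x, t) = 2 t^{2} - \cos{\left(t \right)}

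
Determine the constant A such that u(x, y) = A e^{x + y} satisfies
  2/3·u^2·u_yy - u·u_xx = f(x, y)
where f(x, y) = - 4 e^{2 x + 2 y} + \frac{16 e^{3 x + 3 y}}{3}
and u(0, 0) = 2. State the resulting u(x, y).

Substitute the ansatz u = A e^{x + y} into the left-hand side.
Derivatives of the ansatz:
  u_yy = A e^{x} e^{y}
  u_xx = A e^{x} e^{y}
Term by term:
  2/3·u^2·u_yy = \frac{2 A^{3} e^{3 x} e^{3 y}}{3}
  -u·u_xx = - A^{2} e^{2 x} e^{2 y}
So the left-hand side equals
  \frac{2 A^{3} e^{3 x} e^{3 y}}{3} - A^{2} e^{2 x} e^{2 y}
This must equal f(x, y) identically; expanded, f = \frac{16 e^{3 x} e^{3 y}}{3} - 4 e^{2 x} e^{2 y}.
Matching coefficients of the independent functions:
  [e^{2 x} e^{2 y}]:  - A^{2} = -4
  [e^{3 x} e^{3 y}]:  \frac{2 A^{3}}{3} = \frac{16}{3}
Solving: A = 2.
Check against the point condition:
  u(0, 0) = 2  ⟹  A = 2  ✓
Hence u(x, y) = 2 e^{x + y}.

Answer: u(x, y) = 2 e^{x + y}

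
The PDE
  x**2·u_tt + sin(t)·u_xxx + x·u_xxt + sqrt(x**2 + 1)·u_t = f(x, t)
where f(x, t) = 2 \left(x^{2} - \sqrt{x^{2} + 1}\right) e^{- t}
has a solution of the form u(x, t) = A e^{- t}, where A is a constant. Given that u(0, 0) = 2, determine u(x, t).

Answer: u(x, t) = 2 e^{- t}

Derivation:
Substitute the ansatz u = A e^{- t} into the left-hand side.
Derivatives of the ansatz:
  u_tt = A e^{- t}
  u_xxx = 0
  u_xxt = 0
  u_t = - A e^{- t}
Term by term:
  x**2·u_tt = A x^{2} e^{- t}
  sin(t)·u_xxx = 0
  x·u_xxt = 0
  sqrt(x**2 + 1)·u_t = - A \sqrt{x^{2} + 1} e^{- t}
So the left-hand side equals
  A x^{2} e^{- t} - A \sqrt{x^{2} + 1} e^{- t}
This must equal f(x, t) identically; expanded, f = 2 x^{2} e^{- t} - 2 \sqrt{x^{2} + 1} e^{- t}.
Matching coefficients of the independent functions:
  [x^{2} e^{- t}]:  A = 2
  [\sqrt{x^{2} + 1} e^{- t}]:  - A = -2
Solving: A = 2.
Check against the point condition:
  u(0, 0) = 2  ⟹  A = 2  ✓
Hence u(x, t) = 2 e^{- t}.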